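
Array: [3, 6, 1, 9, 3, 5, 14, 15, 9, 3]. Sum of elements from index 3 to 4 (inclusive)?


Prefix sums: [0, 3, 9, 10, 19, 22, 27, 41, 56, 65, 68]
Sum[3..4] = prefix[5] - prefix[3] = 22 - 10 = 12


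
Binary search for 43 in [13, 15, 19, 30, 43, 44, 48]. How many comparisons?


Search for 43:
[0,6] mid=3 arr[3]=30
[4,6] mid=5 arr[5]=44
[4,4] mid=4 arr[4]=43
Total: 3 comparisons


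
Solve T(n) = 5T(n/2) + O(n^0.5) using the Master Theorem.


a=5, b=2, c=0.5. log_2(5)=2.322 > c=0.5. Case 1: O(n^log_b(a)) = O(n^2.322)
Complexity: O(n^2.322)


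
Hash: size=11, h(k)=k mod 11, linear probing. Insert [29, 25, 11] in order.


Insertions: 29->slot 7; 25->slot 3; 11->slot 0
Table: [11, None, None, 25, None, None, None, 29, None, None, None]


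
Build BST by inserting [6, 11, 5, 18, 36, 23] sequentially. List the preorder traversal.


Root = 6; build tree by BST insertion.
Preorder traversal: [6, 5, 11, 18, 36, 23]


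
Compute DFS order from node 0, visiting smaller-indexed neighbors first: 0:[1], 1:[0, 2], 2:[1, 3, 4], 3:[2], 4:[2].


DFS stack-based: start with [0]
Visit order: [0, 1, 2, 3, 4]


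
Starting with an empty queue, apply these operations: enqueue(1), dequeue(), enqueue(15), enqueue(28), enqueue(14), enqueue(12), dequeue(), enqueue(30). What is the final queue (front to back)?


enqueue(1) -> [1]
dequeue() returns 1 -> []
enqueue(15) -> [15]
enqueue(28) -> [15, 28]
enqueue(14) -> [15, 28, 14]
enqueue(12) -> [15, 28, 14, 12]
dequeue() returns 15 -> [28, 14, 12]
enqueue(30) -> [28, 14, 12, 30]
Final queue (front to back): [28, 14, 12, 30]


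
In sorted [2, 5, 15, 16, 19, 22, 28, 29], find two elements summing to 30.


Two pointers: lo=0, hi=7
Found pair: (2, 28) summing to 30


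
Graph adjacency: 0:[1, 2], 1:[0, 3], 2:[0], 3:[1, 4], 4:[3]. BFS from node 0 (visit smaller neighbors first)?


BFS queue: start with [0]
Visit order: [0, 1, 2, 3, 4]


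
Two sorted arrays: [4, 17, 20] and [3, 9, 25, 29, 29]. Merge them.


Compare heads, take smaller each step.
Merged: [3, 4, 9, 17, 20, 25, 29, 29]


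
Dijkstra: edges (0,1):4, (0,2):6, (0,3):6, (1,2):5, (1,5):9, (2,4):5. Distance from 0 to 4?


Dijkstra from 0:
Distances: {0: 0, 1: 4, 2: 6, 3: 6, 4: 11, 5: 13}
Shortest distance to 4 = 11, path = [0, 2, 4]


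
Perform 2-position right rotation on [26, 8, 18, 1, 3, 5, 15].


Right rotate by 2: [5, 15, 26, 8, 18, 1, 3]


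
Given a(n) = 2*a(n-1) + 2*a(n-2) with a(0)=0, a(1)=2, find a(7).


Build bottom-up:
...a(5)=88, a(6)=240, a(7)=2*240+2*88=656


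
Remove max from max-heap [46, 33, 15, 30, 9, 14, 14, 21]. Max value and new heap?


Max = 46
Replace root with last, heapify down
Resulting heap: [33, 30, 15, 21, 9, 14, 14]


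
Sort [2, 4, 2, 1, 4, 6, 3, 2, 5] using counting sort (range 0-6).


Count array: [0, 1, 3, 1, 2, 1, 1]
Reconstruct: [1, 2, 2, 2, 3, 4, 4, 5, 6]


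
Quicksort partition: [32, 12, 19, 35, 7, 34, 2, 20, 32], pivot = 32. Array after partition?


Elements <= 32 go left of pivot.
Result: [32, 12, 19, 7, 2, 20, 32, 34, 35], pivot at index 6


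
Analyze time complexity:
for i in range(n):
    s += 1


Per nesting level: O(n) = O(n)
Complexity: O(n)


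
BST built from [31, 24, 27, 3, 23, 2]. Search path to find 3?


BST root = 31
Search for 3: compare at each node
Path: [31, 24, 3]


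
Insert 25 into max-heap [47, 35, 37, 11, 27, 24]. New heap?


Append 25: [47, 35, 37, 11, 27, 24, 25]
Bubble up: no swaps needed
Result: [47, 35, 37, 11, 27, 24, 25]


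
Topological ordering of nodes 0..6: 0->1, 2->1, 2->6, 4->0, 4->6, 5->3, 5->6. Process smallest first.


Kahn's algorithm, process smallest node first
Order: [2, 4, 0, 1, 5, 3, 6]


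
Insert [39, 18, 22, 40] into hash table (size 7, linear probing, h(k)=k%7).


Insertions: 39->slot 4; 18->slot 5; 22->slot 1; 40->slot 6
Table: [None, 22, None, None, 39, 18, 40]


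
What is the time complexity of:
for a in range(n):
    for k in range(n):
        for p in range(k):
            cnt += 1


Per nesting level: O(n) * O(n) * O(n) [triangular over k] = O(n^3)
Complexity: O(n^3)


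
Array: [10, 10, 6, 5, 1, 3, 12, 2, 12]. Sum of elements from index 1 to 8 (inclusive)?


Prefix sums: [0, 10, 20, 26, 31, 32, 35, 47, 49, 61]
Sum[1..8] = prefix[9] - prefix[1] = 61 - 10 = 51


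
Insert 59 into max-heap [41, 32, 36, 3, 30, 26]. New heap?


Append 59: [41, 32, 36, 3, 30, 26, 59]
Bubble up: swap idx 6(59) with idx 2(36); swap idx 2(59) with idx 0(41)
Result: [59, 32, 41, 3, 30, 26, 36]


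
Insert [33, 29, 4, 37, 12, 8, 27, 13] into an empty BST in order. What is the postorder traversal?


Root = 33; build tree by BST insertion.
Postorder traversal: [8, 13, 27, 12, 4, 29, 37, 33]


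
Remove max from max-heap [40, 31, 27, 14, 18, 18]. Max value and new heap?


Max = 40
Replace root with last, heapify down
Resulting heap: [31, 18, 27, 14, 18]


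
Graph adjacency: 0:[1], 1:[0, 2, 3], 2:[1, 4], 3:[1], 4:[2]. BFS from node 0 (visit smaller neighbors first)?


BFS queue: start with [0]
Visit order: [0, 1, 2, 3, 4]


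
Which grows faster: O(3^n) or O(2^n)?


exponential grows slower than exponential (base 3)
O(2^n) is asymptotically smaller; O(3^n) grows faster


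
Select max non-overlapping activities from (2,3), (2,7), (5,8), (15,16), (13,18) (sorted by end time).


Greedy: pick earliest-ending, then skip overlaps.
Selected (3 activities): [(2, 3), (5, 8), (15, 16)]


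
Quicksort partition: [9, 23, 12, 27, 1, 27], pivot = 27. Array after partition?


Elements <= 27 go left of pivot.
Result: [9, 23, 12, 27, 1, 27], pivot at index 5


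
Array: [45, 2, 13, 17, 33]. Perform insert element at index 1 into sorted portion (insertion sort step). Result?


After one pass: [2, 45, 13, 17, 33]


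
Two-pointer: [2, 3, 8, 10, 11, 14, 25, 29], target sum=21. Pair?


Two pointers: lo=0, hi=7
Found pair: (10, 11) summing to 21


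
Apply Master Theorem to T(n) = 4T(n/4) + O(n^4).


a=4, b=4, c=4. log_4(4)=1 < c=4. Case 3: O(n^c) = O(n^4)
Complexity: O(n^4)


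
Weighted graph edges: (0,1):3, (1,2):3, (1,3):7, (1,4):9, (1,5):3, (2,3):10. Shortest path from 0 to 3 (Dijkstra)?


Dijkstra from 0:
Distances: {0: 0, 1: 3, 2: 6, 3: 10, 4: 12, 5: 6}
Shortest distance to 3 = 10, path = [0, 1, 3]


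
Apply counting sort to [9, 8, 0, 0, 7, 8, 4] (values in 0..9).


Count array: [2, 0, 0, 0, 1, 0, 0, 1, 2, 1]
Reconstruct: [0, 0, 4, 7, 8, 8, 9]


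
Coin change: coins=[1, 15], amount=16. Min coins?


dp[0]=0; dp[i]=1+min(dp[i-c] for c in coins)
...dp[11]=11, dp[12]=12, dp[13]=13, dp[14]=14, dp[15]=1, dp[16]=2
Minimum coins for 16 = 2


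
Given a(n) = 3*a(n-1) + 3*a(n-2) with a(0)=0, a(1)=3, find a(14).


Build bottom-up:
...a(12)=5773680, a(13)=21889683, a(14)=3*21889683+3*5773680=82990089


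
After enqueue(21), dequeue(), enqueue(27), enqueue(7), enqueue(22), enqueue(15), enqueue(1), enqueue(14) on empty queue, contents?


enqueue(21) -> [21]
dequeue() returns 21 -> []
enqueue(27) -> [27]
enqueue(7) -> [27, 7]
enqueue(22) -> [27, 7, 22]
enqueue(15) -> [27, 7, 22, 15]
enqueue(1) -> [27, 7, 22, 15, 1]
enqueue(14) -> [27, 7, 22, 15, 1, 14]
Final queue (front to back): [27, 7, 22, 15, 1, 14]


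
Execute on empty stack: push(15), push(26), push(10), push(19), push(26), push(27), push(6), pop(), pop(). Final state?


push(15) -> [15]
push(26) -> [15, 26]
push(10) -> [15, 26, 10]
push(19) -> [15, 26, 10, 19]
push(26) -> [15, 26, 10, 19, 26]
push(27) -> [15, 26, 10, 19, 26, 27]
push(6) -> [15, 26, 10, 19, 26, 27, 6]
pop() returns 6 -> [15, 26, 10, 19, 26, 27]
pop() returns 27 -> [15, 26, 10, 19, 26]
Final stack (bottom to top): [15, 26, 10, 19, 26]


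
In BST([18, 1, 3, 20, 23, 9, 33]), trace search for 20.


BST root = 18
Search for 20: compare at each node
Path: [18, 20]


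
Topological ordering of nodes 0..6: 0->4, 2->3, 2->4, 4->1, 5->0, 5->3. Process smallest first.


Kahn's algorithm, process smallest node first
Order: [2, 5, 0, 3, 4, 1, 6]


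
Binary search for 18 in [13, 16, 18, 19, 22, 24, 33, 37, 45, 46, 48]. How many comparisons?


Search for 18:
[0,10] mid=5 arr[5]=24
[0,4] mid=2 arr[2]=18
Total: 2 comparisons


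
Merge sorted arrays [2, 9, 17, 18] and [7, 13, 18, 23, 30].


Compare heads, take smaller each step.
Merged: [2, 7, 9, 13, 17, 18, 18, 23, 30]


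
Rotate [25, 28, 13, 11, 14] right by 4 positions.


Right rotate by 4: [28, 13, 11, 14, 25]


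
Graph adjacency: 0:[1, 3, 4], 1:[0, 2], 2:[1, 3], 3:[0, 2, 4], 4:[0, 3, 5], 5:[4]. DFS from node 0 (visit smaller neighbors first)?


DFS stack-based: start with [0]
Visit order: [0, 1, 2, 3, 4, 5]


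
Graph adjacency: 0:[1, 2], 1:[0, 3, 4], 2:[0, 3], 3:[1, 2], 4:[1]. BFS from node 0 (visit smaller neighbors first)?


BFS queue: start with [0]
Visit order: [0, 1, 2, 3, 4]


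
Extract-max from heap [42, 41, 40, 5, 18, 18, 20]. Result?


Max = 42
Replace root with last, heapify down
Resulting heap: [41, 20, 40, 5, 18, 18]


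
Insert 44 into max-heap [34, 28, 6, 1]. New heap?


Append 44: [34, 28, 6, 1, 44]
Bubble up: swap idx 4(44) with idx 1(28); swap idx 1(44) with idx 0(34)
Result: [44, 34, 6, 1, 28]


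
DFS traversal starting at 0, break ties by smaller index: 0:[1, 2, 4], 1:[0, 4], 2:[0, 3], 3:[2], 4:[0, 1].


DFS stack-based: start with [0]
Visit order: [0, 1, 4, 2, 3]


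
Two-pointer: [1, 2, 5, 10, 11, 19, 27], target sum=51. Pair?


Two pointers: lo=0, hi=6
No pair sums to 51


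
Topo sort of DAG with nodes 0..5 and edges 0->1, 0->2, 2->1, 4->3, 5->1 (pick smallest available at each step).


Kahn's algorithm, process smallest node first
Order: [0, 2, 4, 3, 5, 1]


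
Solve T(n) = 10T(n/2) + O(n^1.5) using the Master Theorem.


a=10, b=2, c=1.5. log_2(10)=3.322 > c=1.5. Case 1: O(n^log_b(a)) = O(n^3.322)
Complexity: O(n^3.322)


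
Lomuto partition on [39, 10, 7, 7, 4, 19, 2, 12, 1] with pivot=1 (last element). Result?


Elements <= 1 go left of pivot.
Result: [1, 10, 7, 7, 4, 19, 2, 12, 39], pivot at index 0


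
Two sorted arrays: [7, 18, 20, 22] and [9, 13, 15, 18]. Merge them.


Compare heads, take smaller each step.
Merged: [7, 9, 13, 15, 18, 18, 20, 22]


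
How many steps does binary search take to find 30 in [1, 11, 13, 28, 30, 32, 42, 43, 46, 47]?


Search for 30:
[0,9] mid=4 arr[4]=30
Total: 1 comparisons


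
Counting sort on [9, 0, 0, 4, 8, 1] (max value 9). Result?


Count array: [2, 1, 0, 0, 1, 0, 0, 0, 1, 1]
Reconstruct: [0, 0, 1, 4, 8, 9]


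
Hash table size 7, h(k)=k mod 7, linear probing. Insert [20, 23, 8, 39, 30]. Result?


Insertions: 20->slot 6; 23->slot 2; 8->slot 1; 39->slot 4; 30->slot 3
Table: [None, 8, 23, 30, 39, None, 20]


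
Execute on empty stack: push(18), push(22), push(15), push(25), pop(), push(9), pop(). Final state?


push(18) -> [18]
push(22) -> [18, 22]
push(15) -> [18, 22, 15]
push(25) -> [18, 22, 15, 25]
pop() returns 25 -> [18, 22, 15]
push(9) -> [18, 22, 15, 9]
pop() returns 9 -> [18, 22, 15]
Final stack (bottom to top): [18, 22, 15]


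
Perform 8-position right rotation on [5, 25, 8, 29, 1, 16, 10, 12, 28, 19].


Right rotate by 8: [8, 29, 1, 16, 10, 12, 28, 19, 5, 25]


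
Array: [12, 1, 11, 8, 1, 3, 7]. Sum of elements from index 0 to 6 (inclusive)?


Prefix sums: [0, 12, 13, 24, 32, 33, 36, 43]
Sum[0..6] = prefix[7] - prefix[0] = 43 - 0 = 43


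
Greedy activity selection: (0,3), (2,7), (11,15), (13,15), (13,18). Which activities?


Greedy: pick earliest-ending, then skip overlaps.
Selected (2 activities): [(0, 3), (11, 15)]


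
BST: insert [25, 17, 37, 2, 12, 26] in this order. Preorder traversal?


Root = 25; build tree by BST insertion.
Preorder traversal: [25, 17, 2, 12, 37, 26]


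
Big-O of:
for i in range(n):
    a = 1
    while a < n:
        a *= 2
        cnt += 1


Per nesting level: O(n) * O(log n) = O(n log n)
Complexity: O(n log n)


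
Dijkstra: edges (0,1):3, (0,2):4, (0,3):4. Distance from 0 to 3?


Dijkstra from 0:
Distances: {0: 0, 1: 3, 2: 4, 3: 4}
Shortest distance to 3 = 4, path = [0, 3]


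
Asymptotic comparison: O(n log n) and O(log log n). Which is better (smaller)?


double-logarithmic grows slower than linearithmic
O(log log n) is asymptotically smaller; O(n log n) grows faster


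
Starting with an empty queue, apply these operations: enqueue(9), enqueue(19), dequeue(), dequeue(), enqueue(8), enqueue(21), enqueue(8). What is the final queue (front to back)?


enqueue(9) -> [9]
enqueue(19) -> [9, 19]
dequeue() returns 9 -> [19]
dequeue() returns 19 -> []
enqueue(8) -> [8]
enqueue(21) -> [8, 21]
enqueue(8) -> [8, 21, 8]
Final queue (front to back): [8, 21, 8]


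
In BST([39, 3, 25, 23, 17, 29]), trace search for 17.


BST root = 39
Search for 17: compare at each node
Path: [39, 3, 25, 23, 17]


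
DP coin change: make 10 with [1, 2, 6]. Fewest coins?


dp[0]=0; dp[i]=1+min(dp[i-c] for c in coins)
...dp[5]=3, dp[6]=1, dp[7]=2, dp[8]=2, dp[9]=3, dp[10]=3
Minimum coins for 10 = 3


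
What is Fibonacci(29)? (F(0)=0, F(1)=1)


F(n)=F(n-1)+F(n-2)
...F(27)=196418, F(28)=317811, F(29)=514229


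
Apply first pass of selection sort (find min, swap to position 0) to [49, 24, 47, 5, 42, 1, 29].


After one pass: [1, 24, 47, 5, 42, 49, 29]


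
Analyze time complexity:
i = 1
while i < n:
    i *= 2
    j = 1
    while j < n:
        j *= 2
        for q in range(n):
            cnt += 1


Per nesting level: O(log n) * O(log n) * O(n) = O(n (log n)^2)
Complexity: O(n (log n)^2)


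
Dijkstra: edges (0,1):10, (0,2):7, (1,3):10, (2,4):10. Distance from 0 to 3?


Dijkstra from 0:
Distances: {0: 0, 1: 10, 2: 7, 3: 20, 4: 17}
Shortest distance to 3 = 20, path = [0, 1, 3]


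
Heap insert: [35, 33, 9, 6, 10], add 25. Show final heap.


Append 25: [35, 33, 9, 6, 10, 25]
Bubble up: swap idx 5(25) with idx 2(9)
Result: [35, 33, 25, 6, 10, 9]


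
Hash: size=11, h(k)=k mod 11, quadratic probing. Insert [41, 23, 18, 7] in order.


Insertions: 41->slot 8; 23->slot 1; 18->slot 7; 7->slot 0
Table: [7, 23, None, None, None, None, None, 18, 41, None, None]


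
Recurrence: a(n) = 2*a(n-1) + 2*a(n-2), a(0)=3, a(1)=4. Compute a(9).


Build bottom-up:
...a(7)=2032, a(8)=5552, a(9)=2*5552+2*2032=15168


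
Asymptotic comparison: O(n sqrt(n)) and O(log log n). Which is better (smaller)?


double-logarithmic grows slower than n^1.5
O(log log n) is asymptotically smaller; O(n sqrt(n)) grows faster


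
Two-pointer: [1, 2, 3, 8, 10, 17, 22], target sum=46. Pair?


Two pointers: lo=0, hi=6
No pair sums to 46


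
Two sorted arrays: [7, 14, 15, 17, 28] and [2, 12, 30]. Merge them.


Compare heads, take smaller each step.
Merged: [2, 7, 12, 14, 15, 17, 28, 30]


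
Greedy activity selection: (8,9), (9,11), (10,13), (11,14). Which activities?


Greedy: pick earliest-ending, then skip overlaps.
Selected (3 activities): [(8, 9), (9, 11), (11, 14)]


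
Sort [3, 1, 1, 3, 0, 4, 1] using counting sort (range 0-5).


Count array: [1, 3, 0, 2, 1, 0]
Reconstruct: [0, 1, 1, 1, 3, 3, 4]


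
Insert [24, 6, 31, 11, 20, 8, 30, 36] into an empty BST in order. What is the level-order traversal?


Root = 24; build tree by BST insertion.
Level-Order traversal: [24, 6, 31, 11, 30, 36, 8, 20]


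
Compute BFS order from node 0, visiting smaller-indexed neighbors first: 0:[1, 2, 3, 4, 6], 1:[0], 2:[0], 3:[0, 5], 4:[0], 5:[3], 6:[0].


BFS queue: start with [0]
Visit order: [0, 1, 2, 3, 4, 6, 5]


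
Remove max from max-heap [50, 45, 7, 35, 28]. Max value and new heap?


Max = 50
Replace root with last, heapify down
Resulting heap: [45, 35, 7, 28]


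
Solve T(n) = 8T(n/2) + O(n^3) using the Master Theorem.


a=8, b=2, c=3. log_2(8)=3 = c=3. Case 2: O(n^c log n) = O(n^3 log n)
Complexity: O(n^3 log n)


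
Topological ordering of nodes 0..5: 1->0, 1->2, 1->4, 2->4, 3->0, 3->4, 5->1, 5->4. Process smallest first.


Kahn's algorithm, process smallest node first
Order: [3, 5, 1, 0, 2, 4]


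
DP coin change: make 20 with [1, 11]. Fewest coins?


dp[0]=0; dp[i]=1+min(dp[i-c] for c in coins)
...dp[15]=5, dp[16]=6, dp[17]=7, dp[18]=8, dp[19]=9, dp[20]=10
Minimum coins for 20 = 10


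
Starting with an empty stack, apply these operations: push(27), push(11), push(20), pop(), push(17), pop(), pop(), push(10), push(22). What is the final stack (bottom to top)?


push(27) -> [27]
push(11) -> [27, 11]
push(20) -> [27, 11, 20]
pop() returns 20 -> [27, 11]
push(17) -> [27, 11, 17]
pop() returns 17 -> [27, 11]
pop() returns 11 -> [27]
push(10) -> [27, 10]
push(22) -> [27, 10, 22]
Final stack (bottom to top): [27, 10, 22]


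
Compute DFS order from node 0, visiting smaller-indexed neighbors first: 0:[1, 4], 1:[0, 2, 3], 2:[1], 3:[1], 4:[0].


DFS stack-based: start with [0]
Visit order: [0, 1, 2, 3, 4]


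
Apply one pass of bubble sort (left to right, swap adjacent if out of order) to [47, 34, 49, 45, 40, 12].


After one pass: [34, 47, 45, 40, 12, 49]


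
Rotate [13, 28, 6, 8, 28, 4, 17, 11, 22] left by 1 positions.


Left rotate by 1: [28, 6, 8, 28, 4, 17, 11, 22, 13]


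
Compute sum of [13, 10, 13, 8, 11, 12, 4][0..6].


Prefix sums: [0, 13, 23, 36, 44, 55, 67, 71]
Sum[0..6] = prefix[7] - prefix[0] = 71 - 0 = 71


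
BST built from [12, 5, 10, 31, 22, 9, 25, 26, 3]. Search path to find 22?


BST root = 12
Search for 22: compare at each node
Path: [12, 31, 22]


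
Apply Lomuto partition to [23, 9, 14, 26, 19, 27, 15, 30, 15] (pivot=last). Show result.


Elements <= 15 go left of pivot.
Result: [9, 14, 15, 15, 19, 27, 23, 30, 26], pivot at index 3


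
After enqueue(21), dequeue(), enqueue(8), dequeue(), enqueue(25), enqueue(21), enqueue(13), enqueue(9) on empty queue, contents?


enqueue(21) -> [21]
dequeue() returns 21 -> []
enqueue(8) -> [8]
dequeue() returns 8 -> []
enqueue(25) -> [25]
enqueue(21) -> [25, 21]
enqueue(13) -> [25, 21, 13]
enqueue(9) -> [25, 21, 13, 9]
Final queue (front to back): [25, 21, 13, 9]


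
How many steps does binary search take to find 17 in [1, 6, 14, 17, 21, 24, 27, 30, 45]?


Search for 17:
[0,8] mid=4 arr[4]=21
[0,3] mid=1 arr[1]=6
[2,3] mid=2 arr[2]=14
[3,3] mid=3 arr[3]=17
Total: 4 comparisons


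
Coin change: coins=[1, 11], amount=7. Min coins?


dp[0]=0; dp[i]=1+min(dp[i-c] for c in coins)
...dp[2]=2, dp[3]=3, dp[4]=4, dp[5]=5, dp[6]=6, dp[7]=7
Minimum coins for 7 = 7


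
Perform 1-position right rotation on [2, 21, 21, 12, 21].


Right rotate by 1: [21, 2, 21, 21, 12]


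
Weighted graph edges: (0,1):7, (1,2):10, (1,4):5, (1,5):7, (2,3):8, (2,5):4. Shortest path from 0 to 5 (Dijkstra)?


Dijkstra from 0:
Distances: {0: 0, 1: 7, 2: 17, 3: 25, 4: 12, 5: 14}
Shortest distance to 5 = 14, path = [0, 1, 5]


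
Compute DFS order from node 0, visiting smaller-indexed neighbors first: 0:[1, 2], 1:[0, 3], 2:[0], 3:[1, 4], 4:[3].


DFS stack-based: start with [0]
Visit order: [0, 1, 3, 4, 2]


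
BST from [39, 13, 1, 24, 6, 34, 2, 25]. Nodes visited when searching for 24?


BST root = 39
Search for 24: compare at each node
Path: [39, 13, 24]


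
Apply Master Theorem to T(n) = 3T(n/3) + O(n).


a=3, b=3, c=1. log_3(3)=1 = c=1. Case 2: O(n^c log n) = O(n log n)
Complexity: O(n log n)


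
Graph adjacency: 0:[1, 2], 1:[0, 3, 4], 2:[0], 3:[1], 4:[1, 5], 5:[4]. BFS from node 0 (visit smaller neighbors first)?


BFS queue: start with [0]
Visit order: [0, 1, 2, 3, 4, 5]


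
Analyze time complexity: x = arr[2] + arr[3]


Analysis: constant-time operation, no loop
Complexity: O(1)


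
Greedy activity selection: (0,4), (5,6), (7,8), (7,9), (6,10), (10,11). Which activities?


Greedy: pick earliest-ending, then skip overlaps.
Selected (4 activities): [(0, 4), (5, 6), (7, 8), (10, 11)]


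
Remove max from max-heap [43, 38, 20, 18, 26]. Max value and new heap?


Max = 43
Replace root with last, heapify down
Resulting heap: [38, 26, 20, 18]


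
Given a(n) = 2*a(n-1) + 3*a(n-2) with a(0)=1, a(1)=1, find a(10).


Build bottom-up:
...a(8)=3281, a(9)=9841, a(10)=2*9841+3*3281=29525


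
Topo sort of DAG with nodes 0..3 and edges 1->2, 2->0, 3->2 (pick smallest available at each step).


Kahn's algorithm, process smallest node first
Order: [1, 3, 2, 0]


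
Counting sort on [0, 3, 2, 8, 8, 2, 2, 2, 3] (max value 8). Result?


Count array: [1, 0, 4, 2, 0, 0, 0, 0, 2]
Reconstruct: [0, 2, 2, 2, 2, 3, 3, 8, 8]


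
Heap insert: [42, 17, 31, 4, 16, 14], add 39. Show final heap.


Append 39: [42, 17, 31, 4, 16, 14, 39]
Bubble up: swap idx 6(39) with idx 2(31)
Result: [42, 17, 39, 4, 16, 14, 31]


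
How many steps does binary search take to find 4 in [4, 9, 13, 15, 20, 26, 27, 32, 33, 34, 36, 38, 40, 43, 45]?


Search for 4:
[0,14] mid=7 arr[7]=32
[0,6] mid=3 arr[3]=15
[0,2] mid=1 arr[1]=9
[0,0] mid=0 arr[0]=4
Total: 4 comparisons


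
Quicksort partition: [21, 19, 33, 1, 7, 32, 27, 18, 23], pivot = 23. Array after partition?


Elements <= 23 go left of pivot.
Result: [21, 19, 1, 7, 18, 23, 27, 33, 32], pivot at index 5


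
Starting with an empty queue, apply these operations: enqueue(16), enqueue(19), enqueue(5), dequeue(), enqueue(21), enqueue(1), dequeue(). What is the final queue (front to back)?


enqueue(16) -> [16]
enqueue(19) -> [16, 19]
enqueue(5) -> [16, 19, 5]
dequeue() returns 16 -> [19, 5]
enqueue(21) -> [19, 5, 21]
enqueue(1) -> [19, 5, 21, 1]
dequeue() returns 19 -> [5, 21, 1]
Final queue (front to back): [5, 21, 1]


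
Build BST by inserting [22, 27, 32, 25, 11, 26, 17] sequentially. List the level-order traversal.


Root = 22; build tree by BST insertion.
Level-Order traversal: [22, 11, 27, 17, 25, 32, 26]


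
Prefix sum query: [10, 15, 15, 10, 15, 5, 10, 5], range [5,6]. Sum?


Prefix sums: [0, 10, 25, 40, 50, 65, 70, 80, 85]
Sum[5..6] = prefix[7] - prefix[5] = 80 - 65 = 15


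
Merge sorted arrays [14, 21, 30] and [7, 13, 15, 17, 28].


Compare heads, take smaller each step.
Merged: [7, 13, 14, 15, 17, 21, 28, 30]


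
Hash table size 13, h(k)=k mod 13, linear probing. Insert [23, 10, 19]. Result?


Insertions: 23->slot 10; 10->slot 11; 19->slot 6
Table: [None, None, None, None, None, None, 19, None, None, None, 23, 10, None]


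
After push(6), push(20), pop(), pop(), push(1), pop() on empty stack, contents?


push(6) -> [6]
push(20) -> [6, 20]
pop() returns 20 -> [6]
pop() returns 6 -> []
push(1) -> [1]
pop() returns 1 -> []
Final stack (bottom to top): []


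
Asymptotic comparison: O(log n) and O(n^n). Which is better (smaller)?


logarithmic grows slower than n^n
O(log n) is asymptotically smaller; O(n^n) grows faster


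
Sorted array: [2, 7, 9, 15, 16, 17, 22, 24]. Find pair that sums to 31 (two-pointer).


Two pointers: lo=0, hi=7
Found pair: (7, 24) summing to 31


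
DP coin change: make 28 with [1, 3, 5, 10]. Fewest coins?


dp[0]=0; dp[i]=1+min(dp[i-c] for c in coins)
...dp[23]=3, dp[24]=4, dp[25]=3, dp[26]=4, dp[27]=5, dp[28]=4
Minimum coins for 28 = 4


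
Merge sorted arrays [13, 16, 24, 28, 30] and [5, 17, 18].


Compare heads, take smaller each step.
Merged: [5, 13, 16, 17, 18, 24, 28, 30]


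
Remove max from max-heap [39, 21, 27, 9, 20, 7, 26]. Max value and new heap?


Max = 39
Replace root with last, heapify down
Resulting heap: [27, 21, 26, 9, 20, 7]


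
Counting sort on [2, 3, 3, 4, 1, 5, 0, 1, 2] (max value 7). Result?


Count array: [1, 2, 2, 2, 1, 1, 0, 0]
Reconstruct: [0, 1, 1, 2, 2, 3, 3, 4, 5]


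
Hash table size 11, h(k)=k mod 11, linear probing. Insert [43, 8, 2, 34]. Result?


Insertions: 43->slot 10; 8->slot 8; 2->slot 2; 34->slot 1
Table: [None, 34, 2, None, None, None, None, None, 8, None, 43]


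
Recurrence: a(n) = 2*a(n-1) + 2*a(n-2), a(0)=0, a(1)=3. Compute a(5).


Build bottom-up:
...a(3)=18, a(4)=48, a(5)=2*48+2*18=132


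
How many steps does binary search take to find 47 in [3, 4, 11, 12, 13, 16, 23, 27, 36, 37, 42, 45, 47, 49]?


Search for 47:
[0,13] mid=6 arr[6]=23
[7,13] mid=10 arr[10]=42
[11,13] mid=12 arr[12]=47
Total: 3 comparisons


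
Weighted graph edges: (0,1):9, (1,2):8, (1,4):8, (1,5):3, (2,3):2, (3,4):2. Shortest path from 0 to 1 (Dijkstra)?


Dijkstra from 0:
Distances: {0: 0, 1: 9, 2: 17, 3: 19, 4: 17, 5: 12}
Shortest distance to 1 = 9, path = [0, 1]


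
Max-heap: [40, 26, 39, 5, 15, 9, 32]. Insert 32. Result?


Append 32: [40, 26, 39, 5, 15, 9, 32, 32]
Bubble up: swap idx 7(32) with idx 3(5); swap idx 3(32) with idx 1(26)
Result: [40, 32, 39, 26, 15, 9, 32, 5]


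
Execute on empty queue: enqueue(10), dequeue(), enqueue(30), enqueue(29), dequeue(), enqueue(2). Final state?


enqueue(10) -> [10]
dequeue() returns 10 -> []
enqueue(30) -> [30]
enqueue(29) -> [30, 29]
dequeue() returns 30 -> [29]
enqueue(2) -> [29, 2]
Final queue (front to back): [29, 2]


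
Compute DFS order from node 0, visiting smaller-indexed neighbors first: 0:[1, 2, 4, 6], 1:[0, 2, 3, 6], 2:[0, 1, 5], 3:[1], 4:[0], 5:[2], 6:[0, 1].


DFS stack-based: start with [0]
Visit order: [0, 1, 2, 5, 3, 6, 4]


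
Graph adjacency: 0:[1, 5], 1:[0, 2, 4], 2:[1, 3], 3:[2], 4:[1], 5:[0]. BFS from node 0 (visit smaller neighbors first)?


BFS queue: start with [0]
Visit order: [0, 1, 5, 2, 4, 3]


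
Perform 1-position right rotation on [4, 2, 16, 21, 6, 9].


Right rotate by 1: [9, 4, 2, 16, 21, 6]


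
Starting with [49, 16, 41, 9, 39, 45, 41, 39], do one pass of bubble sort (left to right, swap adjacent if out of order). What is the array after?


After one pass: [16, 41, 9, 39, 45, 41, 39, 49]


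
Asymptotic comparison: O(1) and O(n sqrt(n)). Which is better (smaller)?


constant grows slower than n^1.5
O(1) is asymptotically smaller; O(n sqrt(n)) grows faster


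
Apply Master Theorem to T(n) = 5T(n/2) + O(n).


a=5, b=2, c=1. log_2(5)=2.322 > c=1. Case 1: O(n^log_b(a)) = O(n^2.322)
Complexity: O(n^2.322)


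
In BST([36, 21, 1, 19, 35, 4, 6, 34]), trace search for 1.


BST root = 36
Search for 1: compare at each node
Path: [36, 21, 1]


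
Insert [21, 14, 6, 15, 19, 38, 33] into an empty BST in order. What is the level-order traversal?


Root = 21; build tree by BST insertion.
Level-Order traversal: [21, 14, 38, 6, 15, 33, 19]


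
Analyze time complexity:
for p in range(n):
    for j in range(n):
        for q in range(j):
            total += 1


Per nesting level: O(n) * O(n) * O(n) [triangular over j] = O(n^3)
Complexity: O(n^3)


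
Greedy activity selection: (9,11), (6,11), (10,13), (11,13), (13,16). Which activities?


Greedy: pick earliest-ending, then skip overlaps.
Selected (3 activities): [(9, 11), (11, 13), (13, 16)]


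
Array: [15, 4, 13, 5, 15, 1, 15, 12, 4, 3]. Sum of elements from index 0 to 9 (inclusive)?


Prefix sums: [0, 15, 19, 32, 37, 52, 53, 68, 80, 84, 87]
Sum[0..9] = prefix[10] - prefix[0] = 87 - 0 = 87


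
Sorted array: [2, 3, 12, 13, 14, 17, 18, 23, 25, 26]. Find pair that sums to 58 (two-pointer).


Two pointers: lo=0, hi=9
No pair sums to 58


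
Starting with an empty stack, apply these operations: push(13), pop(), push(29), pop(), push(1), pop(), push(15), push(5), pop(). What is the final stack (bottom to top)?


push(13) -> [13]
pop() returns 13 -> []
push(29) -> [29]
pop() returns 29 -> []
push(1) -> [1]
pop() returns 1 -> []
push(15) -> [15]
push(5) -> [15, 5]
pop() returns 5 -> [15]
Final stack (bottom to top): [15]


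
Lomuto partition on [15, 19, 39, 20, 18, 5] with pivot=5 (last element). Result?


Elements <= 5 go left of pivot.
Result: [5, 19, 39, 20, 18, 15], pivot at index 0


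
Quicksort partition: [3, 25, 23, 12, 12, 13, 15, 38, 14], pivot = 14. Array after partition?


Elements <= 14 go left of pivot.
Result: [3, 12, 12, 13, 14, 25, 15, 38, 23], pivot at index 4


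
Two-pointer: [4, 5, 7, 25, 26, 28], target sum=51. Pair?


Two pointers: lo=0, hi=5
Found pair: (25, 26) summing to 51


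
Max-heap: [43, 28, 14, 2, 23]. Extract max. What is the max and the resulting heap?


Max = 43
Replace root with last, heapify down
Resulting heap: [28, 23, 14, 2]


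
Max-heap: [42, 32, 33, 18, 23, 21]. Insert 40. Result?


Append 40: [42, 32, 33, 18, 23, 21, 40]
Bubble up: swap idx 6(40) with idx 2(33)
Result: [42, 32, 40, 18, 23, 21, 33]


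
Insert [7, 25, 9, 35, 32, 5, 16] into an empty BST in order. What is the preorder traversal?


Root = 7; build tree by BST insertion.
Preorder traversal: [7, 5, 25, 9, 16, 35, 32]


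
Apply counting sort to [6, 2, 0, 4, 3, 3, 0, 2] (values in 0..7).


Count array: [2, 0, 2, 2, 1, 0, 1, 0]
Reconstruct: [0, 0, 2, 2, 3, 3, 4, 6]


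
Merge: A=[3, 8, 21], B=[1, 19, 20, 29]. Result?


Compare heads, take smaller each step.
Merged: [1, 3, 8, 19, 20, 21, 29]


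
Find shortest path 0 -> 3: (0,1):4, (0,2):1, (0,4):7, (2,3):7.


Dijkstra from 0:
Distances: {0: 0, 1: 4, 2: 1, 3: 8, 4: 7}
Shortest distance to 3 = 8, path = [0, 2, 3]


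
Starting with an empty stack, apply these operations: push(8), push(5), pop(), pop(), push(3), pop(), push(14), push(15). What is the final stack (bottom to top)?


push(8) -> [8]
push(5) -> [8, 5]
pop() returns 5 -> [8]
pop() returns 8 -> []
push(3) -> [3]
pop() returns 3 -> []
push(14) -> [14]
push(15) -> [14, 15]
Final stack (bottom to top): [14, 15]


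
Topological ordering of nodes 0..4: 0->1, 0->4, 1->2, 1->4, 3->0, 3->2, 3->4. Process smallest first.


Kahn's algorithm, process smallest node first
Order: [3, 0, 1, 2, 4]


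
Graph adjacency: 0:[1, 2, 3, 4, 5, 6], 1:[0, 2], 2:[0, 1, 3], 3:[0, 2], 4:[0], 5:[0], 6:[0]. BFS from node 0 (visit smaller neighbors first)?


BFS queue: start with [0]
Visit order: [0, 1, 2, 3, 4, 5, 6]


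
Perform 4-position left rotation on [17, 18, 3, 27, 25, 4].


Left rotate by 4: [25, 4, 17, 18, 3, 27]


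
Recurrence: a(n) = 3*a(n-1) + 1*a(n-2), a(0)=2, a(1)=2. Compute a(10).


Build bottom-up:
...a(8)=10232, a(9)=33794, a(10)=3*33794+1*10232=111614


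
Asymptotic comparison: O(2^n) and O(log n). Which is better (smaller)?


logarithmic grows slower than exponential
O(log n) is asymptotically smaller; O(2^n) grows faster


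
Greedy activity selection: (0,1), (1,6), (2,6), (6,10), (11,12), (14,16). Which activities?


Greedy: pick earliest-ending, then skip overlaps.
Selected (5 activities): [(0, 1), (1, 6), (6, 10), (11, 12), (14, 16)]


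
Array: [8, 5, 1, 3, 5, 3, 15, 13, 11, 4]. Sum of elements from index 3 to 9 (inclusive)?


Prefix sums: [0, 8, 13, 14, 17, 22, 25, 40, 53, 64, 68]
Sum[3..9] = prefix[10] - prefix[3] = 68 - 14 = 54


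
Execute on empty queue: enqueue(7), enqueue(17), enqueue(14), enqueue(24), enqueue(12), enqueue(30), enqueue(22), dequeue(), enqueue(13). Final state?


enqueue(7) -> [7]
enqueue(17) -> [7, 17]
enqueue(14) -> [7, 17, 14]
enqueue(24) -> [7, 17, 14, 24]
enqueue(12) -> [7, 17, 14, 24, 12]
enqueue(30) -> [7, 17, 14, 24, 12, 30]
enqueue(22) -> [7, 17, 14, 24, 12, 30, 22]
dequeue() returns 7 -> [17, 14, 24, 12, 30, 22]
enqueue(13) -> [17, 14, 24, 12, 30, 22, 13]
Final queue (front to back): [17, 14, 24, 12, 30, 22, 13]


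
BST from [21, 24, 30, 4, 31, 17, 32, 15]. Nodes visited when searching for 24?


BST root = 21
Search for 24: compare at each node
Path: [21, 24]


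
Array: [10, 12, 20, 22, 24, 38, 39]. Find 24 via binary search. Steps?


Search for 24:
[0,6] mid=3 arr[3]=22
[4,6] mid=5 arr[5]=38
[4,4] mid=4 arr[4]=24
Total: 3 comparisons


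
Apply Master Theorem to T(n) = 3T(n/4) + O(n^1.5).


a=3, b=4, c=1.5. log_4(3)=0.792 < c=1.5. Case 3: O(n^c) = O(n^1.500)
Complexity: O(n^1.500)


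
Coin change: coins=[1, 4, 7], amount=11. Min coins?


dp[0]=0; dp[i]=1+min(dp[i-c] for c in coins)
...dp[6]=3, dp[7]=1, dp[8]=2, dp[9]=3, dp[10]=4, dp[11]=2
Minimum coins for 11 = 2


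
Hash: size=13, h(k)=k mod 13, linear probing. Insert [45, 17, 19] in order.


Insertions: 45->slot 6; 17->slot 4; 19->slot 7
Table: [None, None, None, None, 17, None, 45, 19, None, None, None, None, None]


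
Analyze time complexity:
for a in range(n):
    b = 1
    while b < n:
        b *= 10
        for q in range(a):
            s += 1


Per nesting level: O(n) * O(log n) * O(n) [triangular over a] = O(n^2 log n)
Complexity: O(n^2 log n)


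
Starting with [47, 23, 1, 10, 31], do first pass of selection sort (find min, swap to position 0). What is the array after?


After one pass: [1, 23, 47, 10, 31]


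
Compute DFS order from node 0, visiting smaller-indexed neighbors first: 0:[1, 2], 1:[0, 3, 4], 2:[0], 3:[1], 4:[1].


DFS stack-based: start with [0]
Visit order: [0, 1, 3, 4, 2]


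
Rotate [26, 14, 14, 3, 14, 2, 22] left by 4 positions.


Left rotate by 4: [14, 2, 22, 26, 14, 14, 3]


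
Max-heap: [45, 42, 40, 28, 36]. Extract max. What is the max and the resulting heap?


Max = 45
Replace root with last, heapify down
Resulting heap: [42, 36, 40, 28]


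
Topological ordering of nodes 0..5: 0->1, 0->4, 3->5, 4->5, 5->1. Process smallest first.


Kahn's algorithm, process smallest node first
Order: [0, 2, 3, 4, 5, 1]


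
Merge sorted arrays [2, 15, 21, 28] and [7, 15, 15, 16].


Compare heads, take smaller each step.
Merged: [2, 7, 15, 15, 15, 16, 21, 28]


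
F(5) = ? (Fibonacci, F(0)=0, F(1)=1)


F(n)=F(n-1)+F(n-2)
...F(3)=2, F(4)=3, F(5)=5


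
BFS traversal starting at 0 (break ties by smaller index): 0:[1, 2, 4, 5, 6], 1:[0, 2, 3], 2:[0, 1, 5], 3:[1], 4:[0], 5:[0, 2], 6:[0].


BFS queue: start with [0]
Visit order: [0, 1, 2, 4, 5, 6, 3]


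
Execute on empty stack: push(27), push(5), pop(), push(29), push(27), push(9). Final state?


push(27) -> [27]
push(5) -> [27, 5]
pop() returns 5 -> [27]
push(29) -> [27, 29]
push(27) -> [27, 29, 27]
push(9) -> [27, 29, 27, 9]
Final stack (bottom to top): [27, 29, 27, 9]


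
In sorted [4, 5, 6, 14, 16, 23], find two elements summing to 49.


Two pointers: lo=0, hi=5
No pair sums to 49


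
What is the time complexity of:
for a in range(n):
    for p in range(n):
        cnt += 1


Per nesting level: O(n) * O(n) = O(n^2)
Complexity: O(n^2)


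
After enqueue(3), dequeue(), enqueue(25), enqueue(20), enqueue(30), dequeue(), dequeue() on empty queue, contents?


enqueue(3) -> [3]
dequeue() returns 3 -> []
enqueue(25) -> [25]
enqueue(20) -> [25, 20]
enqueue(30) -> [25, 20, 30]
dequeue() returns 25 -> [20, 30]
dequeue() returns 20 -> [30]
Final queue (front to back): [30]


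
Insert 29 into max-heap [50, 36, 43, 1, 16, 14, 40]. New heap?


Append 29: [50, 36, 43, 1, 16, 14, 40, 29]
Bubble up: swap idx 7(29) with idx 3(1)
Result: [50, 36, 43, 29, 16, 14, 40, 1]


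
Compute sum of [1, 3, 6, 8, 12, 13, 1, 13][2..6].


Prefix sums: [0, 1, 4, 10, 18, 30, 43, 44, 57]
Sum[2..6] = prefix[7] - prefix[2] = 44 - 4 = 40


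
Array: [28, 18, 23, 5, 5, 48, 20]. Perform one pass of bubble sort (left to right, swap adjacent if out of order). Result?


After one pass: [18, 23, 5, 5, 28, 20, 48]


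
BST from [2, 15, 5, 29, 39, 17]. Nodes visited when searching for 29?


BST root = 2
Search for 29: compare at each node
Path: [2, 15, 29]


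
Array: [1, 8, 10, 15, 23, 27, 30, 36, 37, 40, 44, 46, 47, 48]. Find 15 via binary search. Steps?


Search for 15:
[0,13] mid=6 arr[6]=30
[0,5] mid=2 arr[2]=10
[3,5] mid=4 arr[4]=23
[3,3] mid=3 arr[3]=15
Total: 4 comparisons


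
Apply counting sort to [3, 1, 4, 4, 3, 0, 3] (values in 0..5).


Count array: [1, 1, 0, 3, 2, 0]
Reconstruct: [0, 1, 3, 3, 3, 4, 4]


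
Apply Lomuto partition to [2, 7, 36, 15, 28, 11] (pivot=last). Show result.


Elements <= 11 go left of pivot.
Result: [2, 7, 11, 15, 28, 36], pivot at index 2


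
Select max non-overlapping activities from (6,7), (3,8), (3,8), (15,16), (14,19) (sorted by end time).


Greedy: pick earliest-ending, then skip overlaps.
Selected (2 activities): [(6, 7), (15, 16)]


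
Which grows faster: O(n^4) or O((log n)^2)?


polylogarithmic grows slower than quartic
O((log n)^2) is asymptotically smaller; O(n^4) grows faster


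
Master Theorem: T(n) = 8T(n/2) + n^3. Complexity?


a=8, b=2, c=3. log_2(8)=3 = c=3. Case 2: O(n^c log n) = O(n^3 log n)
Complexity: O(n^3 log n)


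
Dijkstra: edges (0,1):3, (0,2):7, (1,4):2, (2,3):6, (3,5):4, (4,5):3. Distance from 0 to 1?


Dijkstra from 0:
Distances: {0: 0, 1: 3, 2: 7, 3: 12, 4: 5, 5: 8}
Shortest distance to 1 = 3, path = [0, 1]


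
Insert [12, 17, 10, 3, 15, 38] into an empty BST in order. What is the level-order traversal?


Root = 12; build tree by BST insertion.
Level-Order traversal: [12, 10, 17, 3, 15, 38]


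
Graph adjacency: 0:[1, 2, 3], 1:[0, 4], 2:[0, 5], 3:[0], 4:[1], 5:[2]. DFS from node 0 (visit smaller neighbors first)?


DFS stack-based: start with [0]
Visit order: [0, 1, 4, 2, 5, 3]


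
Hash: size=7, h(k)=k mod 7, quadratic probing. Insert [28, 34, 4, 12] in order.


Insertions: 28->slot 0; 34->slot 6; 4->slot 4; 12->slot 5
Table: [28, None, None, None, 4, 12, 34]


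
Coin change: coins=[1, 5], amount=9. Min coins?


dp[0]=0; dp[i]=1+min(dp[i-c] for c in coins)
...dp[4]=4, dp[5]=1, dp[6]=2, dp[7]=3, dp[8]=4, dp[9]=5
Minimum coins for 9 = 5


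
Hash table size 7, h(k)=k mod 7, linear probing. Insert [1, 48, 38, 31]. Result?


Insertions: 1->slot 1; 48->slot 6; 38->slot 3; 31->slot 4
Table: [None, 1, None, 38, 31, None, 48]


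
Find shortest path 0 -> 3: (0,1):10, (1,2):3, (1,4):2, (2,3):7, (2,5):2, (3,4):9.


Dijkstra from 0:
Distances: {0: 0, 1: 10, 2: 13, 3: 20, 4: 12, 5: 15}
Shortest distance to 3 = 20, path = [0, 1, 2, 3]


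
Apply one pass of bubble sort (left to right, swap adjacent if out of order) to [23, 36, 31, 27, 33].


After one pass: [23, 31, 27, 33, 36]


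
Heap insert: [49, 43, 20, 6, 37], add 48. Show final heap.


Append 48: [49, 43, 20, 6, 37, 48]
Bubble up: swap idx 5(48) with idx 2(20)
Result: [49, 43, 48, 6, 37, 20]


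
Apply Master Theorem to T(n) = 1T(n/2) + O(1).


a=1, b=2, c=0. log_2(1)=0 = c=0. Case 2: O(n^c log n) = O(log n)
Complexity: O(log n)


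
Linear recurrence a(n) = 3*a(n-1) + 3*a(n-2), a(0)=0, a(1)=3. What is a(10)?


Build bottom-up:
...a(8)=27945, a(9)=105948, a(10)=3*105948+3*27945=401679


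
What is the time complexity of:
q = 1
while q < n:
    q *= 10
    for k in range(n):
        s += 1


Per nesting level: O(log n) * O(n) = O(n log n)
Complexity: O(n log n)


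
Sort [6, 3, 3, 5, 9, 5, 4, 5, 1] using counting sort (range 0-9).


Count array: [0, 1, 0, 2, 1, 3, 1, 0, 0, 1]
Reconstruct: [1, 3, 3, 4, 5, 5, 5, 6, 9]


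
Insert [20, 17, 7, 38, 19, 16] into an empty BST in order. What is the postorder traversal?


Root = 20; build tree by BST insertion.
Postorder traversal: [16, 7, 19, 17, 38, 20]


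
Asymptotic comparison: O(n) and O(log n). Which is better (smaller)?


logarithmic grows slower than linear
O(log n) is asymptotically smaller; O(n) grows faster


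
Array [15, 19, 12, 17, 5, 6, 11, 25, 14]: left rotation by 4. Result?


Left rotate by 4: [5, 6, 11, 25, 14, 15, 19, 12, 17]


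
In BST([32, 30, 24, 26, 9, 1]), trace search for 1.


BST root = 32
Search for 1: compare at each node
Path: [32, 30, 24, 9, 1]


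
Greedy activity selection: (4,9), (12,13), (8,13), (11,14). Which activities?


Greedy: pick earliest-ending, then skip overlaps.
Selected (2 activities): [(4, 9), (12, 13)]
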